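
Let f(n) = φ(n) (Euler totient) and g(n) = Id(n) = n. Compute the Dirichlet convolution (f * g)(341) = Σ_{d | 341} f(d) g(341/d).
(φ * Id)(341) = 1281

Divisors of 341: [1, 11, 31, 341]. For each d | 341:
  d = 1: φ(1) · Id(341/1) = 1 · 341 = 341
  d = 11: φ(11) · Id(341/11) = 10 · 31 = 310
  d = 31: φ(31) · Id(341/31) = 30 · 11 = 330
  d = 341: φ(341) · Id(341/341) = 300 · 1 = 300
Summing: (φ * Id)(341) = 341 + 310 + 330 + 300 = 1281.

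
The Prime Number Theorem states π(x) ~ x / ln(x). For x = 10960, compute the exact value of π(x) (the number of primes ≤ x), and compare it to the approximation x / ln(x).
π(10960) = 1331;  x/ln(x) ≈ 1178.24;  relative error ≈ 11.48%.

Directly count primes up to 10960: π(10960) = 1331. The PNT approximation gives 10960/ln(10960) ≈ 10960/9.30201 ≈ 1178.24. Relative error (π(x) − x/ln(x)) / π(x) ≈ 11.48%; the approximation is known to undercount slightly (Li(x) is a better estimate).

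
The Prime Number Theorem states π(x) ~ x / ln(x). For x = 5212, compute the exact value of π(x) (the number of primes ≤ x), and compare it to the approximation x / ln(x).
π(5212) = 693;  x/ln(x) ≈ 608.97;  relative error ≈ 12.13%.

Directly count primes up to 5212: π(5212) = 693. The PNT approximation gives 5212/ln(5212) ≈ 5212/8.55872 ≈ 608.97. Relative error (π(x) − x/ln(x)) / π(x) ≈ 12.13%; the approximation is known to undercount slightly (Li(x) is a better estimate).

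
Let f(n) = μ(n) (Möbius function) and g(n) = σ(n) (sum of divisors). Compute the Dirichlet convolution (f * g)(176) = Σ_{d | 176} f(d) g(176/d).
(μ * σ)(176) = 176

Divisors of 176: [1, 2, 4, 8, 11, 16, 22, 44, 88, 176]. For each d | 176:
  d = 1: μ(1) · σ(176/1) = 1 · 372 = 372
  d = 2: μ(2) · σ(176/2) = -1 · 180 = -180
  d = 4: μ(4) · σ(176/4) = 0 · 84 = 0
  d = 8: μ(8) · σ(176/8) = 0 · 36 = 0
  d = 11: μ(11) · σ(176/11) = -1 · 31 = -31
  d = 16: μ(16) · σ(176/16) = 0 · 12 = 0
  d = 22: μ(22) · σ(176/22) = 1 · 15 = 15
  d = 44: μ(44) · σ(176/44) = 0 · 7 = 0
  d = 88: μ(88) · σ(176/88) = 0 · 3 = 0
  d = 176: μ(176) · σ(176/176) = 0 · 1 = 0
Summing: (μ * σ)(176) = 372 + -180 + 0 + 0 + -31 + 0 + 15 + 0 + 0 + 0 = 176.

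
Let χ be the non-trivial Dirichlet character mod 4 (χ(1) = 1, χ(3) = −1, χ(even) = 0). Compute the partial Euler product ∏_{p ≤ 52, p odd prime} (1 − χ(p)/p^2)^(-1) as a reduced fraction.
∏ = 114726379539814929565547/125247697987829760000000

The odd primes p ≤ 52 are [3, 5, 7, 11, 13, 17, 19, 23, 29, 31, 37, 41, 43, 47]. For each, χ(p) = 1 if p ≡ 1 mod 4, χ(p) = −1 if p ≡ 3 mod 4. Taking (1 − χ(p)/p^2)^(-1) = p^2/(p^2 − χ(p)): (1 − (-1)/3^2)^(-1) · (1 − (1)/5^2)^(-1) · (1 − (-1)/7^2)^(-1) · (1 − (-1)/11^2)^(-1) · (1 − (1)/13^2)^(-1) · (1 − (1)/17^2)^(-1) · (1 − (-1)/19^2)^(-1) · (1 − (-1)/23^2)^(-1) · (1 − (1)/29^2)^(-1) · (1 − (-1)/31^2)^(-1) · (1 − (1)/37^2)^(-1) · (1 − (1)/41^2)^(-1) · (1 − (-1)/43^2)^(-1) · (1 − (-1)/47^2)^(-1) = 114726379539814929565547/125247697987829760000000.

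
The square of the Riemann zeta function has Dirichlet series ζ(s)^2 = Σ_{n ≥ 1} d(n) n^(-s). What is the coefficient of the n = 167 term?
d(167) = 2

ζ(s)^2 = (Σ 1/m^s)(Σ 1/k^s). The coefficient of 1/n^s in the product is the number of ordered pairs (m, k) with mk = n, which equals d(n). For n = 167, divisors are [1, 167], so d(167) = 2.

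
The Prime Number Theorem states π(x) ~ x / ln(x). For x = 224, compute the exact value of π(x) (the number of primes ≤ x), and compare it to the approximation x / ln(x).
π(224) = 48;  x/ln(x) ≈ 41.39;  relative error ≈ 13.77%.

Directly count primes up to 224: π(224) = 48. The PNT approximation gives 224/ln(224) ≈ 224/5.41165 ≈ 41.39. Relative error (π(x) − x/ln(x)) / π(x) ≈ 13.77%; the approximation is known to undercount slightly (Li(x) is a better estimate).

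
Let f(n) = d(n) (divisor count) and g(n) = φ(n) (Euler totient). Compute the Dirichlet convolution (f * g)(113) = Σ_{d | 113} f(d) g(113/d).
(d * φ)(113) = 114

Divisors of 113: [1, 113]. For each d | 113:
  d = 1: d(1) · φ(113/1) = 1 · 112 = 112
  d = 113: d(113) · φ(113/113) = 2 · 1 = 2
Summing: (d * φ)(113) = 112 + 2 = 114.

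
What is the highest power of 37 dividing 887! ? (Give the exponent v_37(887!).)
v_37(887!) = 23

Legendre's formula: v_p(n!) = Σ_{k ≥ 1} ⌊n / p^k⌋. For p = 37, n = 887, the terms are:
  ⌊887/37^1⌋ = ⌊887/37⌋ = 23
(the next term ⌊887/37^2⌋ = 0, terminating the sum). Summing: v_37(887!) = 23 = 23.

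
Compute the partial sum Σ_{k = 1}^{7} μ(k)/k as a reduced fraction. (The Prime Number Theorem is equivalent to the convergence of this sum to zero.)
Σ μ(k)/k = -1/105

Values of μ(k) for 1 ≤ k ≤ 7: μ(1) = 1, μ(2) = -1, μ(3) = -1, μ(5) = -1, μ(6) = 1, μ(7) = -1, with μ = 0 on non-squarefree integers. Summing μ(k)/k for k where μ(k) ≠ 0 gives -1/105 ≈ -0.0095. (PNT ⟺ this sum → 0 as n → ∞.)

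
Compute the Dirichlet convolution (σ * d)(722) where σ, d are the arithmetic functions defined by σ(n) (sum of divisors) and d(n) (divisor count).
(σ * d)(722) = 2120

Divisors of 722: [1, 2, 19, 38, 361, 722]. For each d | 722:
  d = 1: σ(1) · d(722/1) = 1 · 6 = 6
  d = 2: σ(2) · d(722/2) = 3 · 3 = 9
  d = 19: σ(19) · d(722/19) = 20 · 4 = 80
  d = 38: σ(38) · d(722/38) = 60 · 2 = 120
  d = 361: σ(361) · d(722/361) = 381 · 2 = 762
  d = 722: σ(722) · d(722/722) = 1143 · 1 = 1143
Summing: (σ * d)(722) = 6 + 9 + 80 + 120 + 762 + 1143 = 2120.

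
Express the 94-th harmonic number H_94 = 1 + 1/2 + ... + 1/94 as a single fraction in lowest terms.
H_94 = 3684269126502577787295988888472646995861/718766754945489455304472257065075294400

Direct summation: H_94 = 1 + 1/2 + ... + 1/94. The least common denominator is lcm(1, ..., 94) = 718766754945489455304472257065075294400; over this denominator the numerator is 718766754945489455304472257065075294400 + 359383377472744727652236128532537647200 + 239588918315163151768157419021691764800 + 179691688736372363826118064266268823600 + 143753350989097891060894451413015058880 + 119794459157581575884078709510845882400 + 102680964992212779329210322437867899200 + 89845844368186181913059032133134411800 + 79862972771721050589385806340563921600 + 71876675494548945530447225706507529440 + 65342432267771768664042932460461390400 + 59897229578790787942039354755422941200 + 55289750380422265792651712081928868800 + 51340482496106389664605161218933949600 + 47917783663032630353631483804338352960 + 44922922184093090956529516066567205900 + 42280397349734673841439544533239723200 + 39931486385860525294692903170281960800 + 37829829207657339752866960898161857600 + 35938337747274472765223612853253764720 + 34226988330737593109736774145955966400 + 32671216133885884332021466230230695200 + 31250728475890845882803141611525012800 + 29948614789395393971019677377711470600 + 28750670197819578212178890282603011776 + 27644875190211132896325856040964434400 + 26620990923907016863128602113521307200 + 25670241248053194832302580609466974800 + 24785060515361705355326629553968113600 + 23958891831516315176815741902169176480 + 23186024353080305009821685711776622400 + 22461461092046545478264758033283602950 + 21780810755923922888014310820153796800 + 21140198674867336920719772266619861600 + 20536192998442555865842064487573579840 + 19965743192930262647346451585140980400 + 19426128512040255548769520461218251200 + 18914914603828669876433480449080928800 + 18429916793474088597550570693976289600 + 17969168873637236382611806426626882360 + 17530896462085108665962737977196958400 + 17113494165368796554868387072977983200 + 16715505928964871053592378071280820800 + 16335608066942942166010733115115347600 + 15972594554344210117877161268112784320 + 15625364237945422941401570805762506400 + 15292909679691265006478133129044155200 + 14974307394697696985509838688855735300 + 14668709284601825618458617491123985600 + 14375335098909789106089445141301505888 + 14093465783244891280479848177746574400 + 13822437595105566448162928020482217200 + 13561636885763951986876835038963684800 + 13310495461953508431564301056760653600 + 13068486453554353732808586492092278080 + 12835120624026597416151290304733487400 + 12609943069219113250955653632720619200 + 12392530257680852677663314776984056800 + 12182487371957448394991055204492801600 + 11979445915758157588407870951084588240 + 11783061556483433693515938640411070400 + 11593012176540152504910842855888311200 + 11408996110245864369912258048651988800 + 11230730546023272739132379016641801475 + 11057950076084453158530342416385773760 + 10890405377961961444007155410076898400 + 10727862014111782914992123239777243200 + 10570099337433668460359886133309930800 + 10416909491963615294267713870508337600 + 10268096499221277932921032243786789920 + 10123475421767457116964397986832046400 + 9982871596465131323673225792570490200 + 9846119930760129524718798041987332800 + 9713064256020127774384760230609125600 + 9583556732606526070726296760867670592 + 9457457301914334938216740224540464400 + 9334633181110252666291847494351627200 + 9214958396737044298775285346988144800 + 9098313353740372851955345026140193600 + 8984584436818618191305903213313441180 + 8873663641302338954376200704507102400 + 8765448231042554332981368988598479200 + 8659840421029993437403280205603316800 + 8556747082684398277434193536488991600 + 8456079469946934768287908906647944640 + 8357752964482435526796189035640410400 + 8261686838453901785108876517989371200 + 8167804033471471083005366557557673800 + 8076030954443701744994070304101969600 + 7986297277172105058938580634056392160 + 7898535768631752256093101725989838400 + 7812682118972711470700785402881253200 + 7728674784360101669940561903925540800 + 7646454839845632503239066564522077600 = 3684269126502577787295988888472646995861, so H_94 = 3684269126502577787295988888472646995861/718766754945489455304472257065075294400 (already in lowest terms) ≈ 5.12582. (The PNT-adjacent estimate ln(94) + γ ≈ 5.12051 matches within O(1/n).)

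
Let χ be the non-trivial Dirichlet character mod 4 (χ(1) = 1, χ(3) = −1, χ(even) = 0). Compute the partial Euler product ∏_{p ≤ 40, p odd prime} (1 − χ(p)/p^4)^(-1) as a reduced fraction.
∏ = 36907491853859640421662745584761054387/37320078298954450639637508295357366272

The odd primes p ≤ 40 are [3, 5, 7, 11, 13, 17, 19, 23, 29, 31, 37]. For each, χ(p) = 1 if p ≡ 1 mod 4, χ(p) = −1 if p ≡ 3 mod 4. Taking (1 − χ(p)/p^4)^(-1) = p^4/(p^4 − χ(p)): (1 − (-1)/3^4)^(-1) · (1 − (1)/5^4)^(-1) · (1 − (-1)/7^4)^(-1) · (1 − (-1)/11^4)^(-1) · (1 − (1)/13^4)^(-1) · (1 − (1)/17^4)^(-1) · (1 − (-1)/19^4)^(-1) · (1 − (-1)/23^4)^(-1) · (1 − (1)/29^4)^(-1) · (1 − (-1)/31^4)^(-1) · (1 − (1)/37^4)^(-1) = 36907491853859640421662745584761054387/37320078298954450639637508295357366272.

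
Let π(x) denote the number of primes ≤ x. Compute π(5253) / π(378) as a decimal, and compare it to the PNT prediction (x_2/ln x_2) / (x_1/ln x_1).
π(5253)/π(378) = 697/74 ≈ 9.4189;  PNT prediction ≈ 9.6277.

π(378) = 74 and π(5253) = 697, so π(5253)/π(378) ≈ 9.4189. The PNT-predicted ratio is (5253/ln(5253)) / (378/ln(378)) ≈ 9.6277. The two agree to within a few percent, as expected.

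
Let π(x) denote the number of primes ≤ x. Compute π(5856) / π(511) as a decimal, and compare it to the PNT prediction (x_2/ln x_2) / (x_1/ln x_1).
π(5856)/π(511) = 769/97 ≈ 7.9278;  PNT prediction ≈ 8.2382.

π(511) = 97 and π(5856) = 769, so π(5856)/π(511) ≈ 7.9278. The PNT-predicted ratio is (5856/ln(5856)) / (511/ln(511)) ≈ 8.2382. The two agree to within a few percent, as expected.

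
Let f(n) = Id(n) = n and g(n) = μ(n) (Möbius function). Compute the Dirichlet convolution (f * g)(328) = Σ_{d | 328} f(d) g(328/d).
(Id * μ)(328) = 160

Divisors of 328: [1, 2, 4, 8, 41, 82, 164, 328]. For each d | 328:
  d = 1: Id(1) · μ(328/1) = 1 · 0 = 0
  d = 2: Id(2) · μ(328/2) = 2 · 0 = 0
  d = 4: Id(4) · μ(328/4) = 4 · 1 = 4
  d = 8: Id(8) · μ(328/8) = 8 · -1 = -8
  d = 41: Id(41) · μ(328/41) = 41 · 0 = 0
  d = 82: Id(82) · μ(328/82) = 82 · 0 = 0
  d = 164: Id(164) · μ(328/164) = 164 · -1 = -164
  d = 328: Id(328) · μ(328/328) = 328 · 1 = 328
Summing: (Id * μ)(328) = 0 + 0 + 4 + -8 + 0 + 0 + -164 + 328 = 160.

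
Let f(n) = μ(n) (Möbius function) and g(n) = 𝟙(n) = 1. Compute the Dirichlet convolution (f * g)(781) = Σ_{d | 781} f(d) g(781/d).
(μ * 𝟙)(781) = 0

Divisors of 781: [1, 11, 71, 781]. For each d | 781:
  d = 1: μ(1) · 𝟙(781/1) = 1 · 1 = 1
  d = 11: μ(11) · 𝟙(781/11) = -1 · 1 = -1
  d = 71: μ(71) · 𝟙(781/71) = -1 · 1 = -1
  d = 781: μ(781) · 𝟙(781/781) = 1 · 1 = 1
Summing: (μ * 𝟙)(781) = 1 + -1 + -1 + 1 = 0.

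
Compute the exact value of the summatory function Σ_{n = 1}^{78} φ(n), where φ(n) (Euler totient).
Σ_{n ≤ 78} φ(n) = 1856

Compute φ(n) for each 1 ≤ n ≤ 78: φ(1) = 1, φ(2) = 1, φ(3) = 2, φ(4) = 2, φ(5) = 4, φ(6) = 2, φ(7) = 6, φ(8) = 4, φ(9) = 6, φ(10) = 4, φ(11) = 10, φ(12) = 4, φ(13) = 12, φ(14) = 6, φ(15) = 8, φ(16) = 8, φ(17) = 16, φ(18) = 6, φ(19) = 18, φ(20) = 8, φ(21) = 12, φ(22) = 10, φ(23) = 22, φ(24) = 8, φ(25) = 20, φ(26) = 12, φ(27) = 18, φ(28) = 12, φ(29) = 28, φ(30) = 8, φ(31) = 30, φ(32) = 16, φ(33) = 20, φ(34) = 16, φ(35) = 24, φ(36) = 12, φ(37) = 36, φ(38) = 18, φ(39) = 24, φ(40) = 16, φ(41) = 40, φ(42) = 12, φ(43) = 42, φ(44) = 20, φ(45) = 24, φ(46) = 22, φ(47) = 46, φ(48) = 16, φ(49) = 42, φ(50) = 20, φ(51) = 32, φ(52) = 24, φ(53) = 52, φ(54) = 18, φ(55) = 40, φ(56) = 24, φ(57) = 36, φ(58) = 28, φ(59) = 58, φ(60) = 16, φ(61) = 60, φ(62) = 30, φ(63) = 36, φ(64) = 32, φ(65) = 48, φ(66) = 20, φ(67) = 66, φ(68) = 32, φ(69) = 44, φ(70) = 24, φ(71) = 70, φ(72) = 24, φ(73) = 72, φ(74) = 36, φ(75) = 40, φ(76) = 36, φ(77) = 60, φ(78) = 24. Summing all 78 values: 1856. (Average order: Σ_{n ≤ x} φ(n) ~ (3/π²) x². For x = 78, (3/π²)·78² ≈ 1849.31.)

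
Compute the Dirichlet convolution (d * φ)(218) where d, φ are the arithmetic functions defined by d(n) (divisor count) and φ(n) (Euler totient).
(d * φ)(218) = 330

Divisors of 218: [1, 2, 109, 218]. For each d | 218:
  d = 1: d(1) · φ(218/1) = 1 · 108 = 108
  d = 2: d(2) · φ(218/2) = 2 · 108 = 216
  d = 109: d(109) · φ(218/109) = 2 · 1 = 2
  d = 218: d(218) · φ(218/218) = 4 · 1 = 4
Summing: (d * φ)(218) = 108 + 216 + 2 + 4 = 330.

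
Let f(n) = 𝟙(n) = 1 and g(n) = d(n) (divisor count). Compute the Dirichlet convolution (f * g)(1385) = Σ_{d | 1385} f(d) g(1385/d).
(𝟙 * d)(1385) = 9

Divisors of 1385: [1, 5, 277, 1385]. For each d | 1385:
  d = 1: 𝟙(1) · d(1385/1) = 1 · 4 = 4
  d = 5: 𝟙(5) · d(1385/5) = 1 · 2 = 2
  d = 277: 𝟙(277) · d(1385/277) = 1 · 2 = 2
  d = 1385: 𝟙(1385) · d(1385/1385) = 1 · 1 = 1
Summing: (𝟙 * d)(1385) = 4 + 2 + 2 + 1 = 9.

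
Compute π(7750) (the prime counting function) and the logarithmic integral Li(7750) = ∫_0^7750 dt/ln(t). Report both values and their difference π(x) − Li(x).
π(7750) = 982;  Li(7750) ≈ 998.55;  π(x) − Li(x) ≈ -16.55.

Direct count of primes ≤ 7750 gives π(7750) = 982. Numerical evaluation of the logarithmic integral gives Li(7750) ≈ 998.55. The difference π(x) − Li(x) ≈ -16.55 is typically negative for small/moderate x (Li(x) overestimates), though Littlewood's theorem shows this sign changes infinitely often.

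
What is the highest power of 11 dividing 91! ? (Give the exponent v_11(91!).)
v_11(91!) = 8

Legendre's formula: v_p(n!) = Σ_{k ≥ 1} ⌊n / p^k⌋. For p = 11, n = 91, the terms are:
  ⌊91/11^1⌋ = ⌊91/11⌋ = 8
(the next term ⌊91/11^2⌋ = 0, terminating the sum). Summing: v_11(91!) = 8 = 8.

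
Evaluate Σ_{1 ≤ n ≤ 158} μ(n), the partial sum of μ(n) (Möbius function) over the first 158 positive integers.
Σ_{n ≤ 158} μ(n) = -1

Compute μ(n) for each 1 ≤ n ≤ 158: μ(1) = 1, μ(2) = -1, μ(3) = -1, μ(4) = 0, μ(5) = -1, μ(6) = 1, μ(7) = -1, μ(8) = 0, μ(9) = 0, μ(10) = 1, μ(11) = -1, μ(12) = 0, μ(13) = -1, μ(14) = 1, μ(15) = 1, μ(16) = 0, μ(17) = -1, μ(18) = 0, μ(19) = -1, μ(20) = 0, μ(21) = 1, μ(22) = 1, μ(23) = -1, μ(24) = 0, μ(25) = 0, μ(26) = 1, μ(27) = 0, μ(28) = 0, μ(29) = -1, μ(30) = -1, μ(31) = -1, μ(32) = 0, μ(33) = 1, μ(34) = 1, μ(35) = 1, μ(36) = 0, μ(37) = -1, μ(38) = 1, μ(39) = 1, μ(40) = 0, μ(41) = -1, μ(42) = -1, μ(43) = -1, μ(44) = 0, μ(45) = 0, μ(46) = 1, μ(47) = -1, μ(48) = 0, μ(49) = 0, μ(50) = 0, μ(51) = 1, μ(52) = 0, μ(53) = -1, μ(54) = 0, μ(55) = 1, μ(56) = 0, μ(57) = 1, μ(58) = 1, μ(59) = -1, μ(60) = 0, μ(61) = -1, μ(62) = 1, μ(63) = 0, μ(64) = 0, μ(65) = 1, μ(66) = -1, μ(67) = -1, μ(68) = 0, μ(69) = 1, μ(70) = -1, μ(71) = -1, μ(72) = 0, μ(73) = -1, μ(74) = 1, μ(75) = 0, μ(76) = 0, μ(77) = 1, μ(78) = -1, μ(79) = -1, μ(80) = 0, μ(81) = 0, μ(82) = 1, μ(83) = -1, μ(84) = 0, μ(85) = 1, μ(86) = 1, μ(87) = 1, μ(88) = 0, μ(89) = -1, μ(90) = 0, μ(91) = 1, μ(92) = 0, μ(93) = 1, μ(94) = 1, μ(95) = 1, μ(96) = 0, μ(97) = -1, μ(98) = 0, μ(99) = 0, μ(100) = 0, μ(101) = -1, μ(102) = -1, μ(103) = -1, μ(104) = 0, μ(105) = -1, μ(106) = 1, μ(107) = -1, μ(108) = 0, μ(109) = -1, μ(110) = -1, μ(111) = 1, μ(112) = 0, μ(113) = -1, μ(114) = -1, μ(115) = 1, μ(116) = 0, μ(117) = 0, μ(118) = 1, μ(119) = 1, μ(120) = 0, μ(121) = 0, μ(122) = 1, μ(123) = 1, μ(124) = 0, μ(125) = 0, μ(126) = 0, μ(127) = -1, μ(128) = 0, μ(129) = 1, μ(130) = -1, μ(131) = -1, μ(132) = 0, μ(133) = 1, μ(134) = 1, μ(135) = 0, μ(136) = 0, μ(137) = -1, μ(138) = -1, μ(139) = -1, μ(140) = 0, μ(141) = 1, μ(142) = 1, μ(143) = 1, μ(144) = 0, μ(145) = 1, μ(146) = 1, μ(147) = 0, μ(148) = 0, μ(149) = -1, μ(150) = 0, μ(151) = -1, μ(152) = 0, μ(153) = 0, μ(154) = -1, μ(155) = 1, μ(156) = 0, μ(157) = -1, μ(158) = 1. Summing all 158 values: -1. (Mertens function M(x) = Σ_{n ≤ x} μ(n); on average M(x) should be small (PNT ⟺ M(x) = o(x)).)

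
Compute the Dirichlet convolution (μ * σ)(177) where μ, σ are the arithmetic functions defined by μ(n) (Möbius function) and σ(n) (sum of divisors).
(μ * σ)(177) = 177

Divisors of 177: [1, 3, 59, 177]. For each d | 177:
  d = 1: μ(1) · σ(177/1) = 1 · 240 = 240
  d = 3: μ(3) · σ(177/3) = -1 · 60 = -60
  d = 59: μ(59) · σ(177/59) = -1 · 4 = -4
  d = 177: μ(177) · σ(177/177) = 1 · 1 = 1
Summing: (μ * σ)(177) = 240 + -60 + -4 + 1 = 177.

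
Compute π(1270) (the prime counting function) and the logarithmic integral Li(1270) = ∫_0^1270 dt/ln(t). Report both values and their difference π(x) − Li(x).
π(1270) = 205;  Li(1270) ≈ 216.01;  π(x) − Li(x) ≈ -11.01.

Direct count of primes ≤ 1270 gives π(1270) = 205. Numerical evaluation of the logarithmic integral gives Li(1270) ≈ 216.01. The difference π(x) − Li(x) ≈ -11.01 is typically negative for small/moderate x (Li(x) overestimates), though Littlewood's theorem shows this sign changes infinitely often.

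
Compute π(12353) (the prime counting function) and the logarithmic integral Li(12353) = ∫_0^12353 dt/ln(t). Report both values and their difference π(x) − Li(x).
π(12353) = 1475;  Li(12353) ≈ 1498.62;  π(x) − Li(x) ≈ -23.62.

Direct count of primes ≤ 12353 gives π(12353) = 1475. Numerical evaluation of the logarithmic integral gives Li(12353) ≈ 1498.62. The difference π(x) − Li(x) ≈ -23.62 is typically negative for small/moderate x (Li(x) overestimates), though Littlewood's theorem shows this sign changes infinitely often.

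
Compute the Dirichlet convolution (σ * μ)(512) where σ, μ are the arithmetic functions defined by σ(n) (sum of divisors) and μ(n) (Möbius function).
(σ * μ)(512) = 512

Divisors of 512: [1, 2, 4, 8, 16, 32, 64, 128, 256, 512]. For each d | 512:
  d = 1: σ(1) · μ(512/1) = 1 · 0 = 0
  d = 2: σ(2) · μ(512/2) = 3 · 0 = 0
  d = 4: σ(4) · μ(512/4) = 7 · 0 = 0
  d = 8: σ(8) · μ(512/8) = 15 · 0 = 0
  d = 16: σ(16) · μ(512/16) = 31 · 0 = 0
  d = 32: σ(32) · μ(512/32) = 63 · 0 = 0
  d = 64: σ(64) · μ(512/64) = 127 · 0 = 0
  d = 128: σ(128) · μ(512/128) = 255 · 0 = 0
  d = 256: σ(256) · μ(512/256) = 511 · -1 = -511
  d = 512: σ(512) · μ(512/512) = 1023 · 1 = 1023
Summing: (σ * μ)(512) = 0 + 0 + 0 + 0 + 0 + 0 + 0 + 0 + -511 + 1023 = 512.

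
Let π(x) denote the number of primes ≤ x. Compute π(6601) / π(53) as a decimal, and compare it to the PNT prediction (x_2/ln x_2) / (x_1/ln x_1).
π(6601)/π(53) = 853/16 ≈ 53.3125;  PNT prediction ≈ 56.2240.

π(53) = 16 and π(6601) = 853, so π(6601)/π(53) ≈ 53.3125. The PNT-predicted ratio is (6601/ln(6601)) / (53/ln(53)) ≈ 56.2240. The two agree to within a few percent, as expected.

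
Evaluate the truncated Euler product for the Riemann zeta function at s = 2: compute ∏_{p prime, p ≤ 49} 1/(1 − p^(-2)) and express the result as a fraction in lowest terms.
∏ = 162139622078364740433577733/98952027459385036898304000

The primes p ≤ 49 are [2, 3, 5, 7, 11, 13, 17, 19, 23, 29, 31, 37, 41, 43, 47]. For each prime, (1 − 1/p^2)^(-1) = p^2 / (p^2 − 1). The product is (1 − 1/2^2)^(-1), (1 − 1/3^2)^(-1), (1 − 1/5^2)^(-1), (1 − 1/7^2)^(-1), (1 − 1/11^2)^(-1), (1 − 1/13^2)^(-1), (1 − 1/17^2)^(-1), (1 − 1/19^2)^(-1), (1 − 1/23^2)^(-1), (1 − 1/29^2)^(-1), (1 − 1/31^2)^(-1), (1 − 1/37^2)^(-1), (1 − 1/41^2)^(-1), (1 − 1/43^2)^(-1), (1 − 1/47^2)^(-1) = ∏ p^2 / (p^2 − 1) = 162139622078364740433577733/98952027459385036898304000.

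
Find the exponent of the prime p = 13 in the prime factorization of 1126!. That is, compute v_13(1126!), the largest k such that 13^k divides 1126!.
v_13(1126!) = 92

Legendre's formula: v_p(n!) = Σ_{k ≥ 1} ⌊n / p^k⌋. For p = 13, n = 1126, the terms are:
  ⌊1126/13^1⌋ = ⌊1126/13⌋ = 86
  ⌊1126/13^2⌋ = ⌊1126/169⌋ = 6
(the next term ⌊1126/13^3⌋ = 0, terminating the sum). Summing: v_13(1126!) = 86 + 6 = 92.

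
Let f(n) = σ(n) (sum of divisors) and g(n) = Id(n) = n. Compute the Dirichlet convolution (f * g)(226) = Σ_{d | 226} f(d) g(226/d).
(σ * Id)(226) = 1135

Divisors of 226: [1, 2, 113, 226]. For each d | 226:
  d = 1: σ(1) · Id(226/1) = 1 · 226 = 226
  d = 2: σ(2) · Id(226/2) = 3 · 113 = 339
  d = 113: σ(113) · Id(226/113) = 114 · 2 = 228
  d = 226: σ(226) · Id(226/226) = 342 · 1 = 342
Summing: (σ * Id)(226) = 226 + 339 + 228 + 342 = 1135.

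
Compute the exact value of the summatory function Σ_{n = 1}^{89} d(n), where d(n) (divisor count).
Σ_{n ≤ 89} d(n) = 413

Compute d(n) for each 1 ≤ n ≤ 89: d(1) = 1, d(2) = 2, d(3) = 2, d(4) = 3, d(5) = 2, d(6) = 4, d(7) = 2, d(8) = 4, d(9) = 3, d(10) = 4, d(11) = 2, d(12) = 6, d(13) = 2, d(14) = 4, d(15) = 4, d(16) = 5, d(17) = 2, d(18) = 6, d(19) = 2, d(20) = 6, d(21) = 4, d(22) = 4, d(23) = 2, d(24) = 8, d(25) = 3, d(26) = 4, d(27) = 4, d(28) = 6, d(29) = 2, d(30) = 8, d(31) = 2, d(32) = 6, d(33) = 4, d(34) = 4, d(35) = 4, d(36) = 9, d(37) = 2, d(38) = 4, d(39) = 4, d(40) = 8, d(41) = 2, d(42) = 8, d(43) = 2, d(44) = 6, d(45) = 6, d(46) = 4, d(47) = 2, d(48) = 10, d(49) = 3, d(50) = 6, d(51) = 4, d(52) = 6, d(53) = 2, d(54) = 8, d(55) = 4, d(56) = 8, d(57) = 4, d(58) = 4, d(59) = 2, d(60) = 12, d(61) = 2, d(62) = 4, d(63) = 6, d(64) = 7, d(65) = 4, d(66) = 8, d(67) = 2, d(68) = 6, d(69) = 4, d(70) = 8, d(71) = 2, d(72) = 12, d(73) = 2, d(74) = 4, d(75) = 6, d(76) = 6, d(77) = 4, d(78) = 8, d(79) = 2, d(80) = 10, d(81) = 5, d(82) = 4, d(83) = 2, d(84) = 12, d(85) = 4, d(86) = 4, d(87) = 4, d(88) = 8, d(89) = 2. Summing all 89 values: 413. (Dirichlet's divisor formula: Σ_{n ≤ x} d(n) = x ln(x) + (2γ − 1) x + O(√x). For x = 89, the asymptotic estimate is ≈ 413.23.)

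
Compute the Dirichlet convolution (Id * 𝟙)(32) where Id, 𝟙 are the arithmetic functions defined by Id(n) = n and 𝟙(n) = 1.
(Id * 𝟙)(32) = 63

Divisors of 32: [1, 2, 4, 8, 16, 32]. For each d | 32:
  d = 1: Id(1) · 𝟙(32/1) = 1 · 1 = 1
  d = 2: Id(2) · 𝟙(32/2) = 2 · 1 = 2
  d = 4: Id(4) · 𝟙(32/4) = 4 · 1 = 4
  d = 8: Id(8) · 𝟙(32/8) = 8 · 1 = 8
  d = 16: Id(16) · 𝟙(32/16) = 16 · 1 = 16
  d = 32: Id(32) · 𝟙(32/32) = 32 · 1 = 32
Summing: (Id * 𝟙)(32) = 1 + 2 + 4 + 8 + 16 + 32 = 63.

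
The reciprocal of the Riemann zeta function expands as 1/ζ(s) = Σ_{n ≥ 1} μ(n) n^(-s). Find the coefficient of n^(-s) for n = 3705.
μ(3705) = 1

Factor n = 3705 = 3 · 5 · 13 · 19. μ(n) = 0 if any exponent ≥ 2 (not squarefree); otherwise μ(n) = (−1)^{ω(n)} where ω(n) is the number of distinct prime factors. Applying: μ(3705) = 1.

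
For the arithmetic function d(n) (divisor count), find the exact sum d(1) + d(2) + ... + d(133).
Σ_{n ≤ 133} d(n) = 675

Compute d(n) for each 1 ≤ n ≤ 133: d(1) = 1, d(2) = 2, d(3) = 2, d(4) = 3, d(5) = 2, d(6) = 4, d(7) = 2, d(8) = 4, d(9) = 3, d(10) = 4, d(11) = 2, d(12) = 6, d(13) = 2, d(14) = 4, d(15) = 4, d(16) = 5, d(17) = 2, d(18) = 6, d(19) = 2, d(20) = 6, d(21) = 4, d(22) = 4, d(23) = 2, d(24) = 8, d(25) = 3, d(26) = 4, d(27) = 4, d(28) = 6, d(29) = 2, d(30) = 8, d(31) = 2, d(32) = 6, d(33) = 4, d(34) = 4, d(35) = 4, d(36) = 9, d(37) = 2, d(38) = 4, d(39) = 4, d(40) = 8, d(41) = 2, d(42) = 8, d(43) = 2, d(44) = 6, d(45) = 6, d(46) = 4, d(47) = 2, d(48) = 10, d(49) = 3, d(50) = 6, d(51) = 4, d(52) = 6, d(53) = 2, d(54) = 8, d(55) = 4, d(56) = 8, d(57) = 4, d(58) = 4, d(59) = 2, d(60) = 12, d(61) = 2, d(62) = 4, d(63) = 6, d(64) = 7, d(65) = 4, d(66) = 8, d(67) = 2, d(68) = 6, d(69) = 4, d(70) = 8, d(71) = 2, d(72) = 12, d(73) = 2, d(74) = 4, d(75) = 6, d(76) = 6, d(77) = 4, d(78) = 8, d(79) = 2, d(80) = 10, d(81) = 5, d(82) = 4, d(83) = 2, d(84) = 12, d(85) = 4, d(86) = 4, d(87) = 4, d(88) = 8, d(89) = 2, d(90) = 12, d(91) = 4, d(92) = 6, d(93) = 4, d(94) = 4, d(95) = 4, d(96) = 12, d(97) = 2, d(98) = 6, d(99) = 6, d(100) = 9, d(101) = 2, d(102) = 8, d(103) = 2, d(104) = 8, d(105) = 8, d(106) = 4, d(107) = 2, d(108) = 12, d(109) = 2, d(110) = 8, d(111) = 4, d(112) = 10, d(113) = 2, d(114) = 8, d(115) = 4, d(116) = 6, d(117) = 6, d(118) = 4, d(119) = 4, d(120) = 16, d(121) = 3, d(122) = 4, d(123) = 4, d(124) = 6, d(125) = 4, d(126) = 12, d(127) = 2, d(128) = 8, d(129) = 4, d(130) = 8, d(131) = 2, d(132) = 12, d(133) = 4. Summing all 133 values: 675. (Dirichlet's divisor formula: Σ_{n ≤ x} d(n) = x ln(x) + (2γ − 1) x + O(√x). For x = 133, the asymptotic estimate is ≈ 670.96.)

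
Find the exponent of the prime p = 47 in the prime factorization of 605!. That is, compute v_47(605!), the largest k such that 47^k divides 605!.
v_47(605!) = 12

Legendre's formula: v_p(n!) = Σ_{k ≥ 1} ⌊n / p^k⌋. For p = 47, n = 605, the terms are:
  ⌊605/47^1⌋ = ⌊605/47⌋ = 12
(the next term ⌊605/47^2⌋ = 0, terminating the sum). Summing: v_47(605!) = 12 = 12.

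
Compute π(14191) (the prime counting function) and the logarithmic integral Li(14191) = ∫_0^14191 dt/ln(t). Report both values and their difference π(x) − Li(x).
π(14191) = 1669;  Li(14191) ≈ 1692.25;  π(x) − Li(x) ≈ -23.25.

Direct count of primes ≤ 14191 gives π(14191) = 1669. Numerical evaluation of the logarithmic integral gives Li(14191) ≈ 1692.25. The difference π(x) − Li(x) ≈ -23.25 is typically negative for small/moderate x (Li(x) overestimates), though Littlewood's theorem shows this sign changes infinitely often.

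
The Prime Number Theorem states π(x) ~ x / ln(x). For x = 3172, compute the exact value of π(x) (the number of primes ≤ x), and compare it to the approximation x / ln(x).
π(3172) = 449;  x/ln(x) ≈ 393.45;  relative error ≈ 12.37%.

Directly count primes up to 3172: π(3172) = 449. The PNT approximation gives 3172/ln(3172) ≈ 3172/8.06212 ≈ 393.45. Relative error (π(x) − x/ln(x)) / π(x) ≈ 12.37%; the approximation is known to undercount slightly (Li(x) is a better estimate).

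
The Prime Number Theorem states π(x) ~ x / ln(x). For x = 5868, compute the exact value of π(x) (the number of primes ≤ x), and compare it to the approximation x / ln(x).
π(5868) = 772;  x/ln(x) ≈ 676.25;  relative error ≈ 12.40%.

Directly count primes up to 5868: π(5868) = 772. The PNT approximation gives 5868/ln(5868) ≈ 5868/8.67727 ≈ 676.25. Relative error (π(x) − x/ln(x)) / π(x) ≈ 12.40%; the approximation is known to undercount slightly (Li(x) is a better estimate).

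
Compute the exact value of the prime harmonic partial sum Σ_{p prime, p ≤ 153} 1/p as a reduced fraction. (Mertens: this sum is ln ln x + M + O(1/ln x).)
Σ 1/p = 426559540131011718238816115585684956391671166781102121476137/225319534991831177328890236228992001350685163362356544091910

π(153) = 36, so the primes ≤ 153 are [2, 3, 5, 7, 11, 13, 17, 19, 23, 29, 31, 37, 41, 43, 47, 53, 59, 61, 67, 71, 73, 79, 83, 89, 97, 101, 103, 107, 109, 113, 127, 131, 137, 139, 149, 151]. Summing 1/p over these primes: 426559540131011718238816115585684956391671166781102121476137/225319534991831177328890236228992001350685163362356544091910 ≈ 1.8931. Mertens estimate ln ln(153) + 0.2615 ≈ 1.8770.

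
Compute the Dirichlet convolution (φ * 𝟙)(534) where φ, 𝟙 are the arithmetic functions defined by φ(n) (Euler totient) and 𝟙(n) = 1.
(φ * 𝟙)(534) = 534

Divisors of 534: [1, 2, 3, 6, 89, 178, 267, 534]. For each d | 534:
  d = 1: φ(1) · 𝟙(534/1) = 1 · 1 = 1
  d = 2: φ(2) · 𝟙(534/2) = 1 · 1 = 1
  d = 3: φ(3) · 𝟙(534/3) = 2 · 1 = 2
  d = 6: φ(6) · 𝟙(534/6) = 2 · 1 = 2
  d = 89: φ(89) · 𝟙(534/89) = 88 · 1 = 88
  d = 178: φ(178) · 𝟙(534/178) = 88 · 1 = 88
  d = 267: φ(267) · 𝟙(534/267) = 176 · 1 = 176
  d = 534: φ(534) · 𝟙(534/534) = 176 · 1 = 176
Summing: (φ * 𝟙)(534) = 1 + 1 + 2 + 2 + 88 + 88 + 176 + 176 = 534.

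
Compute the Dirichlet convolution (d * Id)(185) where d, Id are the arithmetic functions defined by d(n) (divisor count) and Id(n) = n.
(d * Id)(185) = 273

Divisors of 185: [1, 5, 37, 185]. For each d | 185:
  d = 1: d(1) · Id(185/1) = 1 · 185 = 185
  d = 5: d(5) · Id(185/5) = 2 · 37 = 74
  d = 37: d(37) · Id(185/37) = 2 · 5 = 10
  d = 185: d(185) · Id(185/185) = 4 · 1 = 4
Summing: (d * Id)(185) = 185 + 74 + 10 + 4 = 273.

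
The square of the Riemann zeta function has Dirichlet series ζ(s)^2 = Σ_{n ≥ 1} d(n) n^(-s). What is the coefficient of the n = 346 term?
d(346) = 4

ζ(s)^2 = (Σ 1/m^s)(Σ 1/k^s). The coefficient of 1/n^s in the product is the number of ordered pairs (m, k) with mk = n, which equals d(n). For n = 346, divisors are [1, 2, 173, 346], so d(346) = 4.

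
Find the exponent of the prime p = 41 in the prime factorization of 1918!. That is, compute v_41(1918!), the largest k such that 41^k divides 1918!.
v_41(1918!) = 47

Legendre's formula: v_p(n!) = Σ_{k ≥ 1} ⌊n / p^k⌋. For p = 41, n = 1918, the terms are:
  ⌊1918/41^1⌋ = ⌊1918/41⌋ = 46
  ⌊1918/41^2⌋ = ⌊1918/1681⌋ = 1
(the next term ⌊1918/41^3⌋ = 0, terminating the sum). Summing: v_41(1918!) = 46 + 1 = 47.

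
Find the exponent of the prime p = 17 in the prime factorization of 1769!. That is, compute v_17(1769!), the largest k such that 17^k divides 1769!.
v_17(1769!) = 110

Legendre's formula: v_p(n!) = Σ_{k ≥ 1} ⌊n / p^k⌋. For p = 17, n = 1769, the terms are:
  ⌊1769/17^1⌋ = ⌊1769/17⌋ = 104
  ⌊1769/17^2⌋ = ⌊1769/289⌋ = 6
(the next term ⌊1769/17^3⌋ = 0, terminating the sum). Summing: v_17(1769!) = 104 + 6 = 110.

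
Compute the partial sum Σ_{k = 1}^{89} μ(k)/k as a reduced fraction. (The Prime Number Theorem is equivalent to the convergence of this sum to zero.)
Σ μ(k)/k = -34833113669423893495541895404789/23768741896345550770650537601358310

Values of μ(k) for 1 ≤ k ≤ 89: μ(1) = 1, μ(2) = -1, μ(3) = -1, μ(5) = -1, μ(6) = 1, μ(7) = -1, μ(10) = 1, μ(11) = -1, μ(13) = -1, μ(14) = 1, μ(15) = 1, μ(17) = -1, μ(19) = -1, μ(21) = 1, μ(22) = 1, μ(23) = -1, μ(26) = 1, μ(29) = -1, μ(30) = -1, μ(31) = -1, μ(33) = 1, μ(34) = 1, μ(35) = 1, μ(37) = -1, μ(38) = 1, μ(39) = 1, μ(41) = -1, μ(42) = -1, μ(43) = -1, μ(46) = 1, μ(47) = -1, μ(51) = 1, μ(53) = -1, μ(55) = 1, μ(57) = 1, μ(58) = 1, μ(59) = -1, μ(61) = -1, μ(62) = 1, μ(65) = 1, μ(66) = -1, μ(67) = -1, μ(69) = 1, μ(70) = -1, μ(71) = -1, μ(73) = -1, μ(74) = 1, μ(77) = 1, μ(78) = -1, μ(79) = -1, μ(82) = 1, μ(83) = -1, μ(85) = 1, μ(86) = 1, μ(87) = 1, μ(89) = -1, with μ = 0 on non-squarefree integers. Summing μ(k)/k for k where μ(k) ≠ 0 gives -34833113669423893495541895404789/23768741896345550770650537601358310 ≈ -0.0015. (PNT ⟺ this sum → 0 as n → ∞.)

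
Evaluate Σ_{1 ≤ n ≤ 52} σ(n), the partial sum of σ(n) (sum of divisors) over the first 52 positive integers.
Σ_{n ≤ 52} σ(n) = 2250

Compute σ(n) for each 1 ≤ n ≤ 52: σ(1) = 1, σ(2) = 3, σ(3) = 4, σ(4) = 7, σ(5) = 6, σ(6) = 12, σ(7) = 8, σ(8) = 15, σ(9) = 13, σ(10) = 18, σ(11) = 12, σ(12) = 28, σ(13) = 14, σ(14) = 24, σ(15) = 24, σ(16) = 31, σ(17) = 18, σ(18) = 39, σ(19) = 20, σ(20) = 42, σ(21) = 32, σ(22) = 36, σ(23) = 24, σ(24) = 60, σ(25) = 31, σ(26) = 42, σ(27) = 40, σ(28) = 56, σ(29) = 30, σ(30) = 72, σ(31) = 32, σ(32) = 63, σ(33) = 48, σ(34) = 54, σ(35) = 48, σ(36) = 91, σ(37) = 38, σ(38) = 60, σ(39) = 56, σ(40) = 90, σ(41) = 42, σ(42) = 96, σ(43) = 44, σ(44) = 84, σ(45) = 78, σ(46) = 72, σ(47) = 48, σ(48) = 124, σ(49) = 57, σ(50) = 93, σ(51) = 72, σ(52) = 98. Summing all 52 values: 2250. (Average order: Σ_{n ≤ x} σ(n) ~ (π²/12) x². For x = 52, (π²/12)·52² ≈ 2223.95.)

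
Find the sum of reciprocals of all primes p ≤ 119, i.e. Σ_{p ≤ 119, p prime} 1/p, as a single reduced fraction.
Σ 1/p = 58472171373748331322981543916880425472323867753/31610054640417607788145206291543662493274686990

π(119) = 30, so the primes ≤ 119 are [2, 3, 5, 7, 11, 13, 17, 19, 23, 29, 31, 37, 41, 43, 47, 53, 59, 61, 67, 71, 73, 79, 83, 89, 97, 101, 103, 107, 109, 113]. Summing 1/p over these primes: 58472171373748331322981543916880425472323867753/31610054640417607788145206291543662493274686990 ≈ 1.8498. Mertens estimate ln ln(119) + 0.2615 ≈ 1.8258.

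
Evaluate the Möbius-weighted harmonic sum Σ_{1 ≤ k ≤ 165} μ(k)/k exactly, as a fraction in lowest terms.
Σ μ(k)/k = 39559613656892389988868176705313193612521402770457442247492939/5766152219975951659023630035336134306565384015606066319856068810

Values of μ(k) for 1 ≤ k ≤ 165: μ(1) = 1, μ(2) = -1, μ(3) = -1, μ(5) = -1, μ(6) = 1, μ(7) = -1, μ(10) = 1, μ(11) = -1, μ(13) = -1, μ(14) = 1, μ(15) = 1, μ(17) = -1, μ(19) = -1, μ(21) = 1, μ(22) = 1, μ(23) = -1, μ(26) = 1, μ(29) = -1, μ(30) = -1, μ(31) = -1, μ(33) = 1, μ(34) = 1, μ(35) = 1, μ(37) = -1, μ(38) = 1, μ(39) = 1, μ(41) = -1, μ(42) = -1, μ(43) = -1, μ(46) = 1, μ(47) = -1, μ(51) = 1, μ(53) = -1, μ(55) = 1, μ(57) = 1, μ(58) = 1, μ(59) = -1, μ(61) = -1, μ(62) = 1, μ(65) = 1, μ(66) = -1, μ(67) = -1, μ(69) = 1, μ(70) = -1, μ(71) = -1, μ(73) = -1, μ(74) = 1, μ(77) = 1, μ(78) = -1, μ(79) = -1, μ(82) = 1, μ(83) = -1, μ(85) = 1, μ(86) = 1, μ(87) = 1, μ(89) = -1, μ(91) = 1, μ(93) = 1, μ(94) = 1, μ(95) = 1, μ(97) = -1, μ(101) = -1, μ(102) = -1, μ(103) = -1, μ(105) = -1, μ(106) = 1, μ(107) = -1, μ(109) = -1, μ(110) = -1, μ(111) = 1, μ(113) = -1, μ(114) = -1, μ(115) = 1, μ(118) = 1, μ(119) = 1, μ(122) = 1, μ(123) = 1, μ(127) = -1, μ(129) = 1, μ(130) = -1, μ(131) = -1, μ(133) = 1, μ(134) = 1, μ(137) = -1, μ(138) = -1, μ(139) = -1, μ(141) = 1, μ(142) = 1, μ(143) = 1, μ(145) = 1, μ(146) = 1, μ(149) = -1, μ(151) = -1, μ(154) = -1, μ(155) = 1, μ(157) = -1, μ(158) = 1, μ(159) = 1, μ(161) = 1, μ(163) = -1, μ(165) = -1, with μ = 0 on non-squarefree integers. Summing μ(k)/k for k where μ(k) ≠ 0 gives 39559613656892389988868176705313193612521402770457442247492939/5766152219975951659023630035336134306565384015606066319856068810 ≈ 0.0069. (PNT ⟺ this sum → 0 as n → ∞.)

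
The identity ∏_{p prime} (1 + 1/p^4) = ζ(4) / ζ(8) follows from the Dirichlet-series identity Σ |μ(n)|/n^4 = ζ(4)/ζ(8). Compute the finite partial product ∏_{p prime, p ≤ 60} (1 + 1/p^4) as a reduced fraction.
∏ = 268899977463896666211538700535176520374989057685372088116157788269917908013056/249460108221570249996046380281539524912894104533469497356108318512969044025625

The primes p ≤ 60 are [2, 3, 5, 7, 11, 13, 17, 19, 23, 29, 31, 37, 41, 43, 47, 53, 59]. For each, (1 + 1/p^4) = (p^4 + 1)/p^4. Multiplying these fractions over p ∈ [2, 3, 5, 7, 11, 13, 17, 19, 23, 29, 31, 37, 41, 43, 47, 53, 59] gives 268899977463896666211538700535176520374989057685372088116157788269917908013056/249460108221570249996046380281539524912894104533469497356108318512969044025625. (In the limit P → ∞ this tends to ζ(4)/ζ(8).)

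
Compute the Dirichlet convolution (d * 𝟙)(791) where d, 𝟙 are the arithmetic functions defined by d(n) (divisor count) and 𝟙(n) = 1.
(d * 𝟙)(791) = 9

Divisors of 791: [1, 7, 113, 791]. For each d | 791:
  d = 1: d(1) · 𝟙(791/1) = 1 · 1 = 1
  d = 7: d(7) · 𝟙(791/7) = 2 · 1 = 2
  d = 113: d(113) · 𝟙(791/113) = 2 · 1 = 2
  d = 791: d(791) · 𝟙(791/791) = 4 · 1 = 4
Summing: (d * 𝟙)(791) = 1 + 2 + 2 + 4 = 9.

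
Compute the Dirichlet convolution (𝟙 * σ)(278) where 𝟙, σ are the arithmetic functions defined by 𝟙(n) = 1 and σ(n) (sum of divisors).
(𝟙 * σ)(278) = 564

Divisors of 278: [1, 2, 139, 278]. For each d | 278:
  d = 1: 𝟙(1) · σ(278/1) = 1 · 420 = 420
  d = 2: 𝟙(2) · σ(278/2) = 1 · 140 = 140
  d = 139: 𝟙(139) · σ(278/139) = 1 · 3 = 3
  d = 278: 𝟙(278) · σ(278/278) = 1 · 1 = 1
Summing: (𝟙 * σ)(278) = 420 + 140 + 3 + 1 = 564.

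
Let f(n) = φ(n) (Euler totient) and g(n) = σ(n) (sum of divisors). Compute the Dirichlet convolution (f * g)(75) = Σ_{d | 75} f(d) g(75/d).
(φ * σ)(75) = 450

Divisors of 75: [1, 3, 5, 15, 25, 75]. For each d | 75:
  d = 1: φ(1) · σ(75/1) = 1 · 124 = 124
  d = 3: φ(3) · σ(75/3) = 2 · 31 = 62
  d = 5: φ(5) · σ(75/5) = 4 · 24 = 96
  d = 15: φ(15) · σ(75/15) = 8 · 6 = 48
  d = 25: φ(25) · σ(75/25) = 20 · 4 = 80
  d = 75: φ(75) · σ(75/75) = 40 · 1 = 40
Summing: (φ * σ)(75) = 124 + 62 + 96 + 48 + 80 + 40 = 450.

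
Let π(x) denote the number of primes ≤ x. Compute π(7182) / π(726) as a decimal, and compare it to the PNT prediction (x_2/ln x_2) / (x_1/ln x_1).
π(7182)/π(726) = 917/128 ≈ 7.1641;  PNT prediction ≈ 7.3393.

π(726) = 128 and π(7182) = 917, so π(7182)/π(726) ≈ 7.1641. The PNT-predicted ratio is (7182/ln(7182)) / (726/ln(726)) ≈ 7.3393. The two agree to within a few percent, as expected.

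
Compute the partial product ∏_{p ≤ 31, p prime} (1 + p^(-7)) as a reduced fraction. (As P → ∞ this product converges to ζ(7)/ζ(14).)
∏ = 45636384576315690080929715569674882079693135504462522074208731086848/45261280733327250662945753058202857554009606630517518569698816246875

The primes p ≤ 31 are [2, 3, 5, 7, 11, 13, 17, 19, 23, 29, 31]. For each, (1 + 1/p^7) = (p^7 + 1)/p^7. Multiplying these fractions over p ∈ [2, 3, 5, 7, 11, 13, 17, 19, 23, 29, 31] gives 45636384576315690080929715569674882079693135504462522074208731086848/45261280733327250662945753058202857554009606630517518569698816246875. (In the limit P → ∞ this tends to ζ(7)/ζ(14).)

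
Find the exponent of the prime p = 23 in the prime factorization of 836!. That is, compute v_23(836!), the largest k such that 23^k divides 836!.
v_23(836!) = 37

Legendre's formula: v_p(n!) = Σ_{k ≥ 1} ⌊n / p^k⌋. For p = 23, n = 836, the terms are:
  ⌊836/23^1⌋ = ⌊836/23⌋ = 36
  ⌊836/23^2⌋ = ⌊836/529⌋ = 1
(the next term ⌊836/23^3⌋ = 0, terminating the sum). Summing: v_23(836!) = 36 + 1 = 37.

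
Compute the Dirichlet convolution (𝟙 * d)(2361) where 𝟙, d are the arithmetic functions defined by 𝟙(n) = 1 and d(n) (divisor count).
(𝟙 * d)(2361) = 9

Divisors of 2361: [1, 3, 787, 2361]. For each d | 2361:
  d = 1: 𝟙(1) · d(2361/1) = 1 · 4 = 4
  d = 3: 𝟙(3) · d(2361/3) = 1 · 2 = 2
  d = 787: 𝟙(787) · d(2361/787) = 1 · 2 = 2
  d = 2361: 𝟙(2361) · d(2361/2361) = 1 · 1 = 1
Summing: (𝟙 * d)(2361) = 4 + 2 + 2 + 1 = 9.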